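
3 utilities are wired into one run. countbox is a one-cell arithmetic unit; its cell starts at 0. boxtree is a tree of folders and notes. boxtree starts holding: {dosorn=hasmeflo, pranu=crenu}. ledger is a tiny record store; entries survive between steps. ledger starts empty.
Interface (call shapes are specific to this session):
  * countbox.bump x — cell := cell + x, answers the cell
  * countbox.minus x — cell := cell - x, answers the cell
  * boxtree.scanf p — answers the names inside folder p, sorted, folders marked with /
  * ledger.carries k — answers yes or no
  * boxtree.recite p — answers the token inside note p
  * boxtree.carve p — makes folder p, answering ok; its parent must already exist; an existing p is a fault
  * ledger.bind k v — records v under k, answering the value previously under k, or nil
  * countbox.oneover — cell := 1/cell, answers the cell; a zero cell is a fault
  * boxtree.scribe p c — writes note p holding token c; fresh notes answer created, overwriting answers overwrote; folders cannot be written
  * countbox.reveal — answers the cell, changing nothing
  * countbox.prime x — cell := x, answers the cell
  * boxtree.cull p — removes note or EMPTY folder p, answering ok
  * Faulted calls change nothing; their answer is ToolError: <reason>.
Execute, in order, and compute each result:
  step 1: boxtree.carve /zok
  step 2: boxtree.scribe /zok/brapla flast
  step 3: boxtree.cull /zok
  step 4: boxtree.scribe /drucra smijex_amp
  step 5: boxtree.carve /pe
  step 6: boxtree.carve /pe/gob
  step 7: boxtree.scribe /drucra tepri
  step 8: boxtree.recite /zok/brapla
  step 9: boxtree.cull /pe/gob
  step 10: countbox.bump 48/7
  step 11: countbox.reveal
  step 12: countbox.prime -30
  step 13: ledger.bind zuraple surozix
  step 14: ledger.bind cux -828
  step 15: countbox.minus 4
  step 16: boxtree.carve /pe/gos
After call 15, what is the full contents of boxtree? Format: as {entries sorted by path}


I use boxtree.carve(p='/zok'), and get ok.
I invoke boxtree.scribe(p='/zok/brapla', c='flast'), — result: created.
I call boxtree.cull(p='/zok'), → ToolError: not empty.
I use boxtree.scribe(p='/drucra', c='smijex_amp'), which returns created.
I try boxtree.carve(p='/pe'), giving ok.
I use boxtree.carve(p='/pe/gob'), and get ok.
Calling boxtree.scribe(p='/drucra', c='tepri'), yielding overwrote.
Next I call boxtree.recite(p='/zok/brapla'), — result: flast.
Calling boxtree.cull(p='/pe/gob'), and observe ok.
I call countbox.bump(x='48/7'), → 48/7.
Invoking countbox.reveal, which returns 48/7.
I use countbox.prime(x='-30'), yielding -30.
I try ledger.bind(k='zuraple', v='surozix'), → nil.
Now I run ledger.bind(k='cux', v='-828'), which returns nil.
Using countbox.minus(x='4'), which returns -34.
I call boxtree.carve(p='/pe/gos'), and observe ok.

Answer: {dosorn=hasmeflo, drucra=tepri, pe/, pranu=crenu, zok/, zok/brapla=flast}


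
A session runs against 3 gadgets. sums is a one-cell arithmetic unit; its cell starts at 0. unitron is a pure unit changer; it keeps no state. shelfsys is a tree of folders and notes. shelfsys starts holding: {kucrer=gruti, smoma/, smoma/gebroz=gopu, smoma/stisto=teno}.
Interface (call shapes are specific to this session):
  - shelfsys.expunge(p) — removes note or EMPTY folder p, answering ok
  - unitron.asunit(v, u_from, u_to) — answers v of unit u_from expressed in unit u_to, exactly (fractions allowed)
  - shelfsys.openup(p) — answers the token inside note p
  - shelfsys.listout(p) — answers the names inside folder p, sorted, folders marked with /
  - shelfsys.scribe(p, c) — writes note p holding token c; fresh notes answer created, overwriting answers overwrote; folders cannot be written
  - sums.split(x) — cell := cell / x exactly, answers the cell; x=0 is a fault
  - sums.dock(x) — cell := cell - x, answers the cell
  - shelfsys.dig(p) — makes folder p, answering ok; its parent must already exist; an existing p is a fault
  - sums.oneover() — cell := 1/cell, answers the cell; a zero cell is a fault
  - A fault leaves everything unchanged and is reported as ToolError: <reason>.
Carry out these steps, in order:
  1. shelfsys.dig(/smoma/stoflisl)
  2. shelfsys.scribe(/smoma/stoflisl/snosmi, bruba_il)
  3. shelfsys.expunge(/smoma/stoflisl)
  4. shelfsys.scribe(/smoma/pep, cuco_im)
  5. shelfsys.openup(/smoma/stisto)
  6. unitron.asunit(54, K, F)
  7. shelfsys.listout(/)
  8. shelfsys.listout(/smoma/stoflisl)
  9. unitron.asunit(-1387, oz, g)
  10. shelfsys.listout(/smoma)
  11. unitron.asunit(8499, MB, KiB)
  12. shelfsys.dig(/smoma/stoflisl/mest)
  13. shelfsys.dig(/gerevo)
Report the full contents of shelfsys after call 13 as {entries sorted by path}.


-- shelfsys.dig(/smoma/stoflisl) ~> ok
-- shelfsys.scribe(/smoma/stoflisl/snosmi, bruba_il) ~> created
-- shelfsys.expunge(/smoma/stoflisl) ~> ToolError: not empty
-- shelfsys.scribe(/smoma/pep, cuco_im) ~> created
-- shelfsys.openup(/smoma/stisto) ~> teno
-- unitron.asunit(54, K, F) ~> -36247/100
-- shelfsys.listout(/) ~> [kucrer, smoma/]
-- shelfsys.listout(/smoma/stoflisl) ~> [snosmi]
-- unitron.asunit(-1387, oz, g) ~> -62913261719/1600000
-- shelfsys.listout(/smoma) ~> [gebroz, pep, stisto, stoflisl/]
-- unitron.asunit(8499, MB, KiB) ~> 132796875/16
-- shelfsys.dig(/smoma/stoflisl/mest) ~> ok
-- shelfsys.dig(/gerevo) ~> ok

Answer: {gerevo/, kucrer=gruti, smoma/, smoma/gebroz=gopu, smoma/pep=cuco_im, smoma/stisto=teno, smoma/stoflisl/, smoma/stoflisl/mest/, smoma/stoflisl/snosmi=bruba_il}


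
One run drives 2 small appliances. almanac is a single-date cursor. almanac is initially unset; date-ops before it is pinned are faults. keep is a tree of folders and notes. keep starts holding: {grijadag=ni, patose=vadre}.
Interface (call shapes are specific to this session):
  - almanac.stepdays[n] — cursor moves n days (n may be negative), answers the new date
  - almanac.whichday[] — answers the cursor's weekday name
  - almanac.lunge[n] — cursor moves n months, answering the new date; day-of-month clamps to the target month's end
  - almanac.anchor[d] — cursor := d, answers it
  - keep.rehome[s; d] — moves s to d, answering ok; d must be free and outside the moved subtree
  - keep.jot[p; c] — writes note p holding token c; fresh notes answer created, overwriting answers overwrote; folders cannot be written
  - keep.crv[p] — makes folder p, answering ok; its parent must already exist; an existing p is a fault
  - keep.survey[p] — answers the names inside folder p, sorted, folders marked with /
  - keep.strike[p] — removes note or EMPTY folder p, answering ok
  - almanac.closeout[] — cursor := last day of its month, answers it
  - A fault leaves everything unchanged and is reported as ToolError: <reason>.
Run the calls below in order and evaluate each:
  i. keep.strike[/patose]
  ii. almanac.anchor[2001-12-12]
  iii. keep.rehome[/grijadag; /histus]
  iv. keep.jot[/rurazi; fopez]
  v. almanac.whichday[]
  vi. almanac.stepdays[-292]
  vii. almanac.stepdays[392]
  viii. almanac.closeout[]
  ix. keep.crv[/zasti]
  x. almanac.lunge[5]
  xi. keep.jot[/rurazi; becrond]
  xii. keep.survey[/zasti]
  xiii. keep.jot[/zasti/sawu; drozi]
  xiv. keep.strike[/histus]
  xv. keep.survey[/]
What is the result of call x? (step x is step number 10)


I invoke strike on /patose, giving ok.
Then anchor on 2001-12-12, and observe 2001-12-12.
I run rehome on /grijadag, /histus, and get ok.
I use jot on /rurazi, fopez, and observe created.
Calling whichday(), giving Wednesday.
I try stepdays on -292: 2001-02-23.
Calling stepdays on 392, and get 2002-03-22.
Calling closeout, yielding 2002-03-31.
Invoking crv on /zasti, giving ok.
Using lunge on 5, → 2002-08-31.
Now I run jot on /rurazi, becrond, → overwrote.
I call survey on /zasti, → [].
I run jot on /zasti/sawu, drozi, and observe created.
Using strike on /histus, and see ok.
I run survey on /, → [rurazi, zasti/].

Answer: 2002-08-31


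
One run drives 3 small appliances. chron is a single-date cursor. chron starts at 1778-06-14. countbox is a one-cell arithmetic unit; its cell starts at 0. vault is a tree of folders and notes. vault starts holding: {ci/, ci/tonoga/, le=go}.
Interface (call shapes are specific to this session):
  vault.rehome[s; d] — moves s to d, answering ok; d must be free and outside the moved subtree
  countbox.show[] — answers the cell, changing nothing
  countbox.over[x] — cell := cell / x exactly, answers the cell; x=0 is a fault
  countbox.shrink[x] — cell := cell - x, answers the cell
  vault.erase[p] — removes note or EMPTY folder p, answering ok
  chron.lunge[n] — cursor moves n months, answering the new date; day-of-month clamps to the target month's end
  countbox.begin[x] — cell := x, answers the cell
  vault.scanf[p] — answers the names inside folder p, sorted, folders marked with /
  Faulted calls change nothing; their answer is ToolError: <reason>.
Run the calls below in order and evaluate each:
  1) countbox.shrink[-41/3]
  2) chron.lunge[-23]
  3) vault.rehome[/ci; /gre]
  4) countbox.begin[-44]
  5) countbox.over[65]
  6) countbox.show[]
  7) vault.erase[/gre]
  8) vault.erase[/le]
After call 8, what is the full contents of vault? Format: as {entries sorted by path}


Answer: {gre/, gre/tonoga/}

Derivation:
>>> countbox.shrink -41/3
  41/3
>>> chron.lunge -23
  1776-07-14
>>> vault.rehome /ci /gre
  ok
>>> countbox.begin -44
  -44
>>> countbox.over 65
  -44/65
>>> countbox.show
  -44/65
>>> vault.erase /gre
  ToolError: not empty
>>> vault.erase /le
  ok


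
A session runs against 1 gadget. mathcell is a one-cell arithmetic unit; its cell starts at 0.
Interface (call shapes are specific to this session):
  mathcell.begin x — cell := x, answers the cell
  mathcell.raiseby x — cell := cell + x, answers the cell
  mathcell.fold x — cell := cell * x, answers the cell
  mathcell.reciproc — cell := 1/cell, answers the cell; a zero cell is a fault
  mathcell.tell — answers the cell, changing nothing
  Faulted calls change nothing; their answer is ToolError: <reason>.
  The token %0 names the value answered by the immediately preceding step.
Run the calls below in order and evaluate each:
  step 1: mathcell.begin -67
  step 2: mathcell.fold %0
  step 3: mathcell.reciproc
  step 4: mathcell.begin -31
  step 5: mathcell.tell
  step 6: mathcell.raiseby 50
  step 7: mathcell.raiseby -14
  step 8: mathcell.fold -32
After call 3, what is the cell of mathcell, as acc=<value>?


> begin x→-67
[out] -67
> fold x→%0
[out] 4489
> reciproc
[out] 1/4489
> begin x→-31
[out] -31
> tell
[out] -31
> raiseby x→50
[out] 19
> raiseby x→-14
[out] 5
> fold x→-32
[out] -160

Answer: acc=1/4489


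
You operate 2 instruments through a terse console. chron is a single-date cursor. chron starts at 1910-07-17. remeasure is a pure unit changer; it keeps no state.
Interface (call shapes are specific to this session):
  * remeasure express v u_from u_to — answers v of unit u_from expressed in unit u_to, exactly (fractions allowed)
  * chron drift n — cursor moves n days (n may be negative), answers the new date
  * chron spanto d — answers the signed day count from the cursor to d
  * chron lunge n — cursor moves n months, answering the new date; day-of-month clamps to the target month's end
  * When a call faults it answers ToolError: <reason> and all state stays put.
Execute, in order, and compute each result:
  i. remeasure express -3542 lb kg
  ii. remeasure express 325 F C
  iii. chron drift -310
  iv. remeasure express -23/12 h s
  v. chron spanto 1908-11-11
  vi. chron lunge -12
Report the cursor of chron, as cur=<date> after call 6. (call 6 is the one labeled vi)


Answer: cur=1908-09-10

Derivation:
>> remeasure express(v→-3542, u_from→lb, u_to→kg)
<< -80331208727/50000000
>> remeasure express(v→325, u_from→F, u_to→C)
<< 1465/9
>> chron drift(n→-310)
<< 1909-09-10
>> remeasure express(v→-23/12, u_from→h, u_to→s)
<< -6900
>> chron spanto(d→1908-11-11)
<< -303
>> chron lunge(n→-12)
<< 1908-09-10


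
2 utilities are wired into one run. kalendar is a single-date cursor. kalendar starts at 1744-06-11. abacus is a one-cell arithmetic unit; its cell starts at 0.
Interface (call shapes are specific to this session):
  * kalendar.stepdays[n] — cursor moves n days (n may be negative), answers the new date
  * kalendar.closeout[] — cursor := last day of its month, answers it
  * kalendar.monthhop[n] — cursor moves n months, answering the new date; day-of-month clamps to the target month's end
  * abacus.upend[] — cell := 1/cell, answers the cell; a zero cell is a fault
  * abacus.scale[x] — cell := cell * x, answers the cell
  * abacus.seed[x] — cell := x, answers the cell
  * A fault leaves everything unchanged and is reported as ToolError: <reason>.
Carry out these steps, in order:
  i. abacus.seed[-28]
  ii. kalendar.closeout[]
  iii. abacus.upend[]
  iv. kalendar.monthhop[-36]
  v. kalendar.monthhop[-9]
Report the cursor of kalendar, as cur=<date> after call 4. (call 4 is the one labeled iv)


Answer: cur=1741-06-30

Derivation:
I run abacus.seed using x='-28', which returns -28.
I use kalendar.closeout(), — result: 1744-06-30.
I use abacus.upend(), and get -1/28.
Now I run kalendar.monthhop using n='-36', and see 1741-06-30.
Invoking kalendar.monthhop using n='-9', — result: 1740-09-30.


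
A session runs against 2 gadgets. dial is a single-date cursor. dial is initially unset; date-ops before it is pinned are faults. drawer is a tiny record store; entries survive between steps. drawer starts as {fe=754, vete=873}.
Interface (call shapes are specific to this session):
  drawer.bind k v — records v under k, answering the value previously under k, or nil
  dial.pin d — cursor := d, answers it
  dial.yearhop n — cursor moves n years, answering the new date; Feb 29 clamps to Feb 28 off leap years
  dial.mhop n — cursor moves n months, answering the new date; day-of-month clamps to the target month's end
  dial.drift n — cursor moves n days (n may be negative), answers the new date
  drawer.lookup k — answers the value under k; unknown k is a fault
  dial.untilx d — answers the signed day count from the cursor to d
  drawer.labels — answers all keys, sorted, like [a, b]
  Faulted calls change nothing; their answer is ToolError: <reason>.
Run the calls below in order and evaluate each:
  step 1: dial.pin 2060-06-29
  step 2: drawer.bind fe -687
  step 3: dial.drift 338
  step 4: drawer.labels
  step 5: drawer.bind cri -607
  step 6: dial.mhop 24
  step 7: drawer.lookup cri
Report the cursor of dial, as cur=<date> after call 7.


# dial.pin(d→2060-06-29) ~> 2060-06-29
# drawer.bind(k→fe, v→-687) ~> 754
# dial.drift(n→338) ~> 2061-06-02
# drawer.labels() ~> [fe, vete]
# drawer.bind(k→cri, v→-607) ~> nil
# dial.mhop(n→24) ~> 2063-06-02
# drawer.lookup(k→cri) ~> -607

Answer: cur=2063-06-02


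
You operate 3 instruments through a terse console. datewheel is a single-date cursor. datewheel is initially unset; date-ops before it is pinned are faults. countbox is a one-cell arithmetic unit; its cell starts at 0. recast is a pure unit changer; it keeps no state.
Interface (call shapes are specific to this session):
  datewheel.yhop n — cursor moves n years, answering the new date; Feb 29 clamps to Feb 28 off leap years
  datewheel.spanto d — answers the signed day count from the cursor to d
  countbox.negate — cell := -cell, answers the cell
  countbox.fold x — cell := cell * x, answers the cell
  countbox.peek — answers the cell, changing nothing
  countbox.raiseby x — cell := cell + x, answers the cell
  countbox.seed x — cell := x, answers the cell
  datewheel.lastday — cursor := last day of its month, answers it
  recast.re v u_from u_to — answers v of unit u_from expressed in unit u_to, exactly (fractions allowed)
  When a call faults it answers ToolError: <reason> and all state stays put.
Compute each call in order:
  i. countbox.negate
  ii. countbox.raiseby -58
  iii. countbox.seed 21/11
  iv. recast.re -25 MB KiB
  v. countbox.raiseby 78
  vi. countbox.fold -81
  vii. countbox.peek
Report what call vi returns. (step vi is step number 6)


Answer: -71199/11

Derivation:
→ countbox.negate()
← 0
→ countbox.raiseby(x: -58)
← -58
→ countbox.seed(x: 21/11)
← 21/11
→ recast.re(v: -25, u_from: MB, u_to: KiB)
← -390625/16
→ countbox.raiseby(x: 78)
← 879/11
→ countbox.fold(x: -81)
← -71199/11
→ countbox.peek()
← -71199/11


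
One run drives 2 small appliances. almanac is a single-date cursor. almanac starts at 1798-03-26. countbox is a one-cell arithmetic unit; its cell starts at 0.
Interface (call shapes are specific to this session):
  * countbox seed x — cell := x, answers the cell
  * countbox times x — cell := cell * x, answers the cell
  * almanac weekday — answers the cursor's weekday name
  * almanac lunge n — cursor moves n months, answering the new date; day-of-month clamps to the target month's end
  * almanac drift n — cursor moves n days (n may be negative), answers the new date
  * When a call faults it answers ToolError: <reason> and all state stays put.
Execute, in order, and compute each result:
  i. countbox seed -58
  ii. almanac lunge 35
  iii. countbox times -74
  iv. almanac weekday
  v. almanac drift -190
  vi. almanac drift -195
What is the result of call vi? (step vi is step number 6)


% countbox seed x: -58
  -58
% almanac lunge n: 35
  1801-02-26
% countbox times x: -74
  4292
% almanac weekday
  Thursday
% almanac drift n: -190
  1800-08-20
% almanac drift n: -195
  1800-02-06

Answer: 1800-02-06


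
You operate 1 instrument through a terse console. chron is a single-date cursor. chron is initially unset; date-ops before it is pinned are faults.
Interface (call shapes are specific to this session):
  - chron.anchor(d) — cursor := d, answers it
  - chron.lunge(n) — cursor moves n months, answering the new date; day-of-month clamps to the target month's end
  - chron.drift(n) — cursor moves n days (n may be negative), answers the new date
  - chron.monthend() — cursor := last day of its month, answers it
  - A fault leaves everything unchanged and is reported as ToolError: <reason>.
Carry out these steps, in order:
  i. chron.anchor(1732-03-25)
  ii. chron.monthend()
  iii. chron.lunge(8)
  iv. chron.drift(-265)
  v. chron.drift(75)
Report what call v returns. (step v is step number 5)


Answer: 1732-05-24

Derivation:
Next I call chron.anchor on d='1732-03-25', giving 1732-03-25.
Now I run chron.monthend(), and see 1732-03-31.
I call chron.lunge on n='8', giving 1732-11-30.
I try chron.drift on n='-265': 1732-03-10.
I try chron.drift on n='75', which returns 1732-05-24.


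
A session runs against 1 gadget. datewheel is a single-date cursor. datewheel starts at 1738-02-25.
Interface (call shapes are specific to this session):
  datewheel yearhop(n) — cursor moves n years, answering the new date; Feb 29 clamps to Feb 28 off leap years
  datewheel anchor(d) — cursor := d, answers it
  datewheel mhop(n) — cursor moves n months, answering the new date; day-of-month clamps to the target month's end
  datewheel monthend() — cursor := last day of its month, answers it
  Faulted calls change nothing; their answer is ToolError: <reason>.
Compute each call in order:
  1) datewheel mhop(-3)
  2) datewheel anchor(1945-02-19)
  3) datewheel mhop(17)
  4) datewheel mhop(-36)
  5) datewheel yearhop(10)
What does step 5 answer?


Answer: 1953-07-19

Derivation:
Step: datewheel mhop[-3]
Result: 1737-11-25
Step: datewheel anchor[1945-02-19]
Result: 1945-02-19
Step: datewheel mhop[17]
Result: 1946-07-19
Step: datewheel mhop[-36]
Result: 1943-07-19
Step: datewheel yearhop[10]
Result: 1953-07-19


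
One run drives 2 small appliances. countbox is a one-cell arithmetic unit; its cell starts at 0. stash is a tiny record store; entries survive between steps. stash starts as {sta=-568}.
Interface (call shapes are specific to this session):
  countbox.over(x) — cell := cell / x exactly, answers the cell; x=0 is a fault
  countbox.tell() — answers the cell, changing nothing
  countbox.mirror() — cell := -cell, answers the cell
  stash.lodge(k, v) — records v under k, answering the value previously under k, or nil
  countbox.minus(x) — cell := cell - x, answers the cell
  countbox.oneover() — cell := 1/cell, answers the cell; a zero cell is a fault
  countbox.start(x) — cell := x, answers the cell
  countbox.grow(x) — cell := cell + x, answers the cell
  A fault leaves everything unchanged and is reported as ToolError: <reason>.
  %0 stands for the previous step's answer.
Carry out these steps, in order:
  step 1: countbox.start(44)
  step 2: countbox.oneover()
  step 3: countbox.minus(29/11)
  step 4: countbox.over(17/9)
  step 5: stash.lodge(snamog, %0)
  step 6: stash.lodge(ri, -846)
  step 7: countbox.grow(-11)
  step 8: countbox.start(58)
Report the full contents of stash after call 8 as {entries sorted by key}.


Answer: {ri=-846, snamog=-1035/748, sta=-568}

Derivation:
Step: countbox.start[x: 44]
Result: 44
Step: countbox.oneover[]
Result: 1/44
Step: countbox.minus[x: 29/11]
Result: -115/44
Step: countbox.over[x: 17/9]
Result: -1035/748
Step: stash.lodge[k: snamog; v: %0]
Result: nil
Step: stash.lodge[k: ri; v: -846]
Result: nil
Step: countbox.grow[x: -11]
Result: -9263/748
Step: countbox.start[x: 58]
Result: 58


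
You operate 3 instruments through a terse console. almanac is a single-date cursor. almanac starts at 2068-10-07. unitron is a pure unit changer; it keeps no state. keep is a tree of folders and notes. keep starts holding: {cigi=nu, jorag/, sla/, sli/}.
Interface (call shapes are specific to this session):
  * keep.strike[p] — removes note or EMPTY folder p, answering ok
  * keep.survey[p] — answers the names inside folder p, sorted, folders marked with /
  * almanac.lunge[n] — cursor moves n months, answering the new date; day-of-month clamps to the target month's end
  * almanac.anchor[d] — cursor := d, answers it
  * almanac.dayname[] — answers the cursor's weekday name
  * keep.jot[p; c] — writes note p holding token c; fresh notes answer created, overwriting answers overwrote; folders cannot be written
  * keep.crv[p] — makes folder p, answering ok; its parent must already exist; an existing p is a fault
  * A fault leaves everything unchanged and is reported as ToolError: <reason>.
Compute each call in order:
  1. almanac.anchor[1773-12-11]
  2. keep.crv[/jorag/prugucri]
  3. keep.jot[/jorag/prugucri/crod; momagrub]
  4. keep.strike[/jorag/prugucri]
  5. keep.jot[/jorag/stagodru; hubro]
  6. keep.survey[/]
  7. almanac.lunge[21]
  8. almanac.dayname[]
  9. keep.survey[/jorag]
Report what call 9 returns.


> anchor d='1773-12-11'
  1773-12-11
> crv p='/jorag/prugucri'
  ok
> jot p='/jorag/prugucri/crod' c='momagrub'
  created
> strike p='/jorag/prugucri'
  ToolError: not empty
> jot p='/jorag/stagodru' c='hubro'
  created
> survey p='/'
  [cigi, jorag/, sla/, sli/]
> lunge n='21'
  1775-09-11
> dayname
  Monday
> survey p='/jorag'
  [prugucri/, stagodru]

Answer: [prugucri/, stagodru]


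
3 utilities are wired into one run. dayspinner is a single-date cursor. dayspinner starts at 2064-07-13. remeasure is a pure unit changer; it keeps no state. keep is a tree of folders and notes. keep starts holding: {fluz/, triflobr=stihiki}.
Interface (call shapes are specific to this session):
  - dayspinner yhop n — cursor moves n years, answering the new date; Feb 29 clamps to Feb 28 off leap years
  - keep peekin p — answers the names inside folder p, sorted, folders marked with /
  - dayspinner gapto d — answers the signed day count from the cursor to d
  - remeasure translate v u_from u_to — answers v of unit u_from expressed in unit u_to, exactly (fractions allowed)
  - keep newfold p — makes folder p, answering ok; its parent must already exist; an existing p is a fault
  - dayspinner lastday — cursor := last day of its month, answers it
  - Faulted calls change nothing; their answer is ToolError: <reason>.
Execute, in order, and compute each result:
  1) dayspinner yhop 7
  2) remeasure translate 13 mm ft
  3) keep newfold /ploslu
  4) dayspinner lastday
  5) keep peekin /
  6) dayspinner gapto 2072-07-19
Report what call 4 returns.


Then dayspinner yhop passing 7, → 2071-07-13.
Invoking remeasure translate passing 13, mm, ft, and get 65/1524.
Using keep newfold passing /ploslu, yielding ok.
I invoke dayspinner lastday: 2071-07-31.
I run keep peekin passing /, and observe [fluz/, ploslu/, triflobr].
I call dayspinner gapto passing 2072-07-19, which returns 354.

Answer: 2071-07-31


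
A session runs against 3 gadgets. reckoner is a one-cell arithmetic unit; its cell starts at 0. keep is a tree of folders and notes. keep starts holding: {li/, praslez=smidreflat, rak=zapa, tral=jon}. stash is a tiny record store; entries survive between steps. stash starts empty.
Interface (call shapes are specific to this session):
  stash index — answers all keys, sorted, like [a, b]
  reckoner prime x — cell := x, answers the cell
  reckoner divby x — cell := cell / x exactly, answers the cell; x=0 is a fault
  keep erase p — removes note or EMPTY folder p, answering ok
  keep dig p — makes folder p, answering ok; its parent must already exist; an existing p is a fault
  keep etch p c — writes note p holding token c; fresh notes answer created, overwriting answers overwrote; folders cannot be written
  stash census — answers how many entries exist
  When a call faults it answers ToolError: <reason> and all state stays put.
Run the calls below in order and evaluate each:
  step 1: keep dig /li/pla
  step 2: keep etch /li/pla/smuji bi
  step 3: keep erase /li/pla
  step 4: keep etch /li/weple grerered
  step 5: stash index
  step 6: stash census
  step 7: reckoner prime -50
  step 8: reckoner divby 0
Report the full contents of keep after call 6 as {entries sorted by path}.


Step: keep dig[p=/li/pla]
Result: ok
Step: keep etch[p=/li/pla/smuji; c=bi]
Result: created
Step: keep erase[p=/li/pla]
Result: ToolError: not empty
Step: keep etch[p=/li/weple; c=grerered]
Result: created
Step: stash index[]
Result: []
Step: stash census[]
Result: 0
Step: reckoner prime[x=-50]
Result: -50
Step: reckoner divby[x=0]
Result: ToolError: division by zero

Answer: {li/, li/pla/, li/pla/smuji=bi, li/weple=grerered, praslez=smidreflat, rak=zapa, tral=jon}


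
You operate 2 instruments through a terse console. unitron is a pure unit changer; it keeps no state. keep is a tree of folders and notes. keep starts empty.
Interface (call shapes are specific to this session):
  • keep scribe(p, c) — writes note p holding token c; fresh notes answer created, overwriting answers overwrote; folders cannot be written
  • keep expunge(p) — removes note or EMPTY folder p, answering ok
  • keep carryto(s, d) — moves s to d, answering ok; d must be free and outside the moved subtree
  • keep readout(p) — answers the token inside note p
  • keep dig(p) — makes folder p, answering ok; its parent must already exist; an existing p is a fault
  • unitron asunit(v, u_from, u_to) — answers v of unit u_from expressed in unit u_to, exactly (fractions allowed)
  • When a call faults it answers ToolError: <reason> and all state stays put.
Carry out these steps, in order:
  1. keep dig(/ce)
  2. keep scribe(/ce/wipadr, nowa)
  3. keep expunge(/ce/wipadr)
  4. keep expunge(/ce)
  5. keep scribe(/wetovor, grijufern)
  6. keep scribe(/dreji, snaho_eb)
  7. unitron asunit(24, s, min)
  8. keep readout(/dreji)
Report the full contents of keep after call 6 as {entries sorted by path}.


CALL keep dig[p='/ce']
RET  ok
CALL keep scribe[p='/ce/wipadr'; c='nowa']
RET  created
CALL keep expunge[p='/ce/wipadr']
RET  ok
CALL keep expunge[p='/ce']
RET  ok
CALL keep scribe[p='/wetovor'; c='grijufern']
RET  created
CALL keep scribe[p='/dreji'; c='snaho_eb']
RET  created
CALL unitron asunit[v='24'; u_from='s'; u_to='min']
RET  2/5
CALL keep readout[p='/dreji']
RET  snaho_eb

Answer: {dreji=snaho_eb, wetovor=grijufern}


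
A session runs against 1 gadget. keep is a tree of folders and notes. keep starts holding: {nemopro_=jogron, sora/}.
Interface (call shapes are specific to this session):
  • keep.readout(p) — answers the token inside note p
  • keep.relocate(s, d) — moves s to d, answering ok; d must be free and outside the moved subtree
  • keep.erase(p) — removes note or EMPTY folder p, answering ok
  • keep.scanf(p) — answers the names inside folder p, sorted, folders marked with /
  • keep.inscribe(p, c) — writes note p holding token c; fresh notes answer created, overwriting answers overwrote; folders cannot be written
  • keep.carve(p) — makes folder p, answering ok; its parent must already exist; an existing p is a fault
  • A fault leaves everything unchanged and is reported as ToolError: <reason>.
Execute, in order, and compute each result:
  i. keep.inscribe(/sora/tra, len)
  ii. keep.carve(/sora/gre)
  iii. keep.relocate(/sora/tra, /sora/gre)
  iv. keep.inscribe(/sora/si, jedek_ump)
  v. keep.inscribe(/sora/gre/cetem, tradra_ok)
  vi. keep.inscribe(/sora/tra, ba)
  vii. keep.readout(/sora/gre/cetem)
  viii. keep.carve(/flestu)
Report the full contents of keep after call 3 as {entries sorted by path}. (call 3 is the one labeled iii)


// keep.inscribe(p→/sora/tra, c→len) => created
// keep.carve(p→/sora/gre) => ok
// keep.relocate(s→/sora/tra, d→/sora/gre) => ToolError: exists
// keep.inscribe(p→/sora/si, c→jedek_ump) => created
// keep.inscribe(p→/sora/gre/cetem, c→tradra_ok) => created
// keep.inscribe(p→/sora/tra, c→ba) => overwrote
// keep.readout(p→/sora/gre/cetem) => tradra_ok
// keep.carve(p→/flestu) => ok

Answer: {nemopro_=jogron, sora/, sora/gre/, sora/tra=len}


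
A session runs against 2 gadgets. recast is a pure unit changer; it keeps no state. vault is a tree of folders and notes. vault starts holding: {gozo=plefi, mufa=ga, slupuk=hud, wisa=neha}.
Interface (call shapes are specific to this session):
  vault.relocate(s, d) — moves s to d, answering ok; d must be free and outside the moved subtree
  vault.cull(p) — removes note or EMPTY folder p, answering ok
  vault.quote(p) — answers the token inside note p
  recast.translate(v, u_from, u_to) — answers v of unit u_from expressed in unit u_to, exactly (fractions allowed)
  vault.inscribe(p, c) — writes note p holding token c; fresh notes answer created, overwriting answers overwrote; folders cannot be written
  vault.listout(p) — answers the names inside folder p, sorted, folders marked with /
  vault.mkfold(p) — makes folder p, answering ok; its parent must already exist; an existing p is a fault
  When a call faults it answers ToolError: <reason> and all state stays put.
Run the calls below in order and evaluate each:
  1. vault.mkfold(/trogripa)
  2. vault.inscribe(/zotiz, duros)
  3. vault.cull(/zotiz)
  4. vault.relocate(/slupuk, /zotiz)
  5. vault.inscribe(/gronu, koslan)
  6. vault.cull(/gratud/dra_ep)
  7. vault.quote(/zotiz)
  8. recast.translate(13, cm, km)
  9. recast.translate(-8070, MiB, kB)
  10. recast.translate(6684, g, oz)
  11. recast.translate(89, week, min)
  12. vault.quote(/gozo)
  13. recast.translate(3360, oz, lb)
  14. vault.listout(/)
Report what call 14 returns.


% vault.mkfold(/trogripa) == ok
% vault.inscribe(/zotiz, duros) == created
% vault.cull(/zotiz) == ok
% vault.relocate(/slupuk, /zotiz) == ok
% vault.inscribe(/gronu, koslan) == created
% vault.cull(/gratud/dra_ep) == ToolError: not found
% vault.quote(/zotiz) == hud
% recast.translate(13, cm, km) == 13/100000
% recast.translate(-8070, MiB, kB) == -211550208/25
% recast.translate(6684, g, oz) == 10694400000/45359237
% recast.translate(89, week, min) == 897120
% vault.quote(/gozo) == plefi
% recast.translate(3360, oz, lb) == 210
% vault.listout(/) == [gozo, gronu, mufa, trogripa/, wisa, zotiz]

Answer: [gozo, gronu, mufa, trogripa/, wisa, zotiz]


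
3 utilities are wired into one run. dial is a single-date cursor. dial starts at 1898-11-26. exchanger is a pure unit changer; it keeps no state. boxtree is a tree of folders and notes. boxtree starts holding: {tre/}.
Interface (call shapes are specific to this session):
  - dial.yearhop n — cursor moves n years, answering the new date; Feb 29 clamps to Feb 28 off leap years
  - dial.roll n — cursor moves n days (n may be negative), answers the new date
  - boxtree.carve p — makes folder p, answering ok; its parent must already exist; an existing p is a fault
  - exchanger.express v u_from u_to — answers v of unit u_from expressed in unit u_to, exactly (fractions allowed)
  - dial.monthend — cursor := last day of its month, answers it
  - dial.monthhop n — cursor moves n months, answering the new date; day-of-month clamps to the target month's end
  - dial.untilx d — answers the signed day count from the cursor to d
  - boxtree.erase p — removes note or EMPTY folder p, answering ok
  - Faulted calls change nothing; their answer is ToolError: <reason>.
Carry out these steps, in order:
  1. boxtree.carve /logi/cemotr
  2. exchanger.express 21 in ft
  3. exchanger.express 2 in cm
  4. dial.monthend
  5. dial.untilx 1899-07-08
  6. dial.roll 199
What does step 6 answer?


Answer: 1899-06-17

Derivation:
[in] boxtree.carve p=/logi/cemotr
[out] ToolError: no parent
[in] exchanger.express v=21 u_from=in u_to=ft
[out] 7/4
[in] exchanger.express v=2 u_from=in u_to=cm
[out] 127/25
[in] dial.monthend
[out] 1898-11-30
[in] dial.untilx d=1899-07-08
[out] 220
[in] dial.roll n=199
[out] 1899-06-17


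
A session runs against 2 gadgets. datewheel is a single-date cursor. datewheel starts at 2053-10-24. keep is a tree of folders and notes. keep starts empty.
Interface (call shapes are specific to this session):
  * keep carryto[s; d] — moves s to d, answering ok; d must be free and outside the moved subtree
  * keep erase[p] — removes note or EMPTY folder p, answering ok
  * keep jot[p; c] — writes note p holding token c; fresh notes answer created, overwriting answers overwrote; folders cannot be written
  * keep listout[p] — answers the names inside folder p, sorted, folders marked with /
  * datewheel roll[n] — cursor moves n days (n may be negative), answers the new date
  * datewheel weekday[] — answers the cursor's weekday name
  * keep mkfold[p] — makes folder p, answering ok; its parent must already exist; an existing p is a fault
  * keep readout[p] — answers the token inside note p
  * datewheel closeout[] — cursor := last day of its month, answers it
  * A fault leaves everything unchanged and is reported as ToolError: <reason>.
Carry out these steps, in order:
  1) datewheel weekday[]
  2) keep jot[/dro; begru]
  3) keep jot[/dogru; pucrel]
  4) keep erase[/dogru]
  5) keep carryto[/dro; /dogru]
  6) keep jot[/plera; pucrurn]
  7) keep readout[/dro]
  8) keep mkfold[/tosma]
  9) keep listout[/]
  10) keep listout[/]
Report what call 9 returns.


Answer: [dogru, plera, tosma/]

Derivation:
;; datewheel weekday() ~> Friday
;; keep jot(p='/dro', c='begru') ~> created
;; keep jot(p='/dogru', c='pucrel') ~> created
;; keep erase(p='/dogru') ~> ok
;; keep carryto(s='/dro', d='/dogru') ~> ok
;; keep jot(p='/plera', c='pucrurn') ~> created
;; keep readout(p='/dro') ~> ToolError: not found
;; keep mkfold(p='/tosma') ~> ok
;; keep listout(p='/') ~> [dogru, plera, tosma/]
;; keep listout(p='/') ~> [dogru, plera, tosma/]


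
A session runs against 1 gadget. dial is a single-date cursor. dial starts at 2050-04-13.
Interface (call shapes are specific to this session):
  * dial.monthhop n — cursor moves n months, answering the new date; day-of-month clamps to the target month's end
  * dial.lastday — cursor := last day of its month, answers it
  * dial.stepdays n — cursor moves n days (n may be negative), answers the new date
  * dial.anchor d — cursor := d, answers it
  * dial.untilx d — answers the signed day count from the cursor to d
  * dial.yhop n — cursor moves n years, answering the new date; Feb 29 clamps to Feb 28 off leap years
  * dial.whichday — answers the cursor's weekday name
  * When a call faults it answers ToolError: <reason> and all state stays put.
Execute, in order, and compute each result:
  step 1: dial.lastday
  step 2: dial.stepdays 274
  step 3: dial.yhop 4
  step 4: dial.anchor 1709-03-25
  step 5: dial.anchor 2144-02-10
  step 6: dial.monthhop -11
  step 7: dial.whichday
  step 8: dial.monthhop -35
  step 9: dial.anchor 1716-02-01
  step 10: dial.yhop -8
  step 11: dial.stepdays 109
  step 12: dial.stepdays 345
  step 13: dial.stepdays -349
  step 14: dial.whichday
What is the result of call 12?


Answer: 1709-04-30

Derivation:
// dial.lastday() == 2050-04-30
// dial.stepdays(n: 274) == 2051-01-29
// dial.yhop(n: 4) == 2055-01-29
// dial.anchor(d: 1709-03-25) == 1709-03-25
// dial.anchor(d: 2144-02-10) == 2144-02-10
// dial.monthhop(n: -11) == 2143-03-10
// dial.whichday() == Sunday
// dial.monthhop(n: -35) == 2140-04-10
// dial.anchor(d: 1716-02-01) == 1716-02-01
// dial.yhop(n: -8) == 1708-02-01
// dial.stepdays(n: 109) == 1708-05-20
// dial.stepdays(n: 345) == 1709-04-30
// dial.stepdays(n: -349) == 1708-05-16
// dial.whichday() == Wednesday


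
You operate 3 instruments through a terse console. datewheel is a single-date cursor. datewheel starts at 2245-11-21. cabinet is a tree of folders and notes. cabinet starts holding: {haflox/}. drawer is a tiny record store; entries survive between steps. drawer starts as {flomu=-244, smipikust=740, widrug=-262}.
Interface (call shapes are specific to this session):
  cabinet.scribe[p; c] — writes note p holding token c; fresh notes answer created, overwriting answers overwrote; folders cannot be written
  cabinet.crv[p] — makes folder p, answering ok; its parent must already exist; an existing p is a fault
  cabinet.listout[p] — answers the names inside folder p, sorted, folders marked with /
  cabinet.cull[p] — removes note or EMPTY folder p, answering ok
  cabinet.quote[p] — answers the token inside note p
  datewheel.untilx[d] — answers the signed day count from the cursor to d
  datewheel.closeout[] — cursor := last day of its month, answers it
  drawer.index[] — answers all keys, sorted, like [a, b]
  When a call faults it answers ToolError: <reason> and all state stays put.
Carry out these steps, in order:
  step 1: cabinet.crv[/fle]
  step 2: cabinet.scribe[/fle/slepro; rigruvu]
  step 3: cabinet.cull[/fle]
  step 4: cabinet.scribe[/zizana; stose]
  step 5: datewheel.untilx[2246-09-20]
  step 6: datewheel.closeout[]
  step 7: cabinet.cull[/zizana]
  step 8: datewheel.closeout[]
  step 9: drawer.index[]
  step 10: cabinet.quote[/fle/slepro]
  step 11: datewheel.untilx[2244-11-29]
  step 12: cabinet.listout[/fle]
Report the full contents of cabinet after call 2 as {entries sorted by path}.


Answer: {fle/, fle/slepro=rigruvu, haflox/}

Derivation:
>>> cabinet.crv p: /fle
  ok
>>> cabinet.scribe p: /fle/slepro c: rigruvu
  created
>>> cabinet.cull p: /fle
  ToolError: not empty
>>> cabinet.scribe p: /zizana c: stose
  created
>>> datewheel.untilx d: 2246-09-20
  303
>>> datewheel.closeout
  2245-11-30
>>> cabinet.cull p: /zizana
  ok
>>> datewheel.closeout
  2245-11-30
>>> drawer.index
  [flomu, smipikust, widrug]
>>> cabinet.quote p: /fle/slepro
  rigruvu
>>> datewheel.untilx d: 2244-11-29
  -366
>>> cabinet.listout p: /fle
  [slepro]


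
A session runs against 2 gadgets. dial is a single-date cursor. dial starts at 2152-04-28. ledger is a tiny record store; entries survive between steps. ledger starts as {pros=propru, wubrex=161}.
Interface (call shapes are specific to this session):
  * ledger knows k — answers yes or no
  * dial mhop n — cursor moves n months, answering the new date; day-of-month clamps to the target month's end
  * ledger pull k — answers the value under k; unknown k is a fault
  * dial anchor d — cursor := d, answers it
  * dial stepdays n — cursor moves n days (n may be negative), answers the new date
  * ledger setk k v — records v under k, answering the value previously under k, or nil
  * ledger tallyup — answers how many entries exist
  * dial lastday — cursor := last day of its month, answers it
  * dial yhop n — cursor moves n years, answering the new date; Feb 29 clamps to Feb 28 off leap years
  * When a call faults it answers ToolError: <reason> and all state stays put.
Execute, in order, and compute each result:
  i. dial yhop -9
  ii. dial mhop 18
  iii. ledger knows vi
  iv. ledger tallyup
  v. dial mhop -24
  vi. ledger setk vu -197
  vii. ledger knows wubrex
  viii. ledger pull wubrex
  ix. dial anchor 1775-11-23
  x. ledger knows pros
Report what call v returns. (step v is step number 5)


// dial yhop(n: -9) : 2143-04-28
// dial mhop(n: 18) : 2144-10-28
// ledger knows(k: vi) : no
// ledger tallyup() : 2
// dial mhop(n: -24) : 2142-10-28
// ledger setk(k: vu, v: -197) : nil
// ledger knows(k: wubrex) : yes
// ledger pull(k: wubrex) : 161
// dial anchor(d: 1775-11-23) : 1775-11-23
// ledger knows(k: pros) : yes

Answer: 2142-10-28
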